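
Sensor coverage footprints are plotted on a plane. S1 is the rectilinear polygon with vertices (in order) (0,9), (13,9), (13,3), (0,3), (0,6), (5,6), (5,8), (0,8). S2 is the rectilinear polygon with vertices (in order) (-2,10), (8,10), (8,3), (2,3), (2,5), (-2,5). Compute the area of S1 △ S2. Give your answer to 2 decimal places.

62.00

|S1| = 68, |S2| = 62, |S1∩S2| = 34.
|S1 △ S2| = |S1| + |S2| − 2·|S1∩S2| = 68 + 62 − 68 = 62.00.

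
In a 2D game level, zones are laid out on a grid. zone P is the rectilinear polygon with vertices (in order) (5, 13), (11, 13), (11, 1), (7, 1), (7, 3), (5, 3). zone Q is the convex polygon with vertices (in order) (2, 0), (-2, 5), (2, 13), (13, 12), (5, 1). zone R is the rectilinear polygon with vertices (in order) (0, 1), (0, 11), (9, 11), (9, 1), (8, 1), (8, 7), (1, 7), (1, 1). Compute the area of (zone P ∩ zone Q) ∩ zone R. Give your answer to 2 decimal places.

17.19

The region (zone P ∩ zone Q) ∩ zone R is the polygon with vertices (8,5.125), (8,7), (5,7), (5,11), (9,11), (9,6.5).
By the shoelace formula its area is 17.19.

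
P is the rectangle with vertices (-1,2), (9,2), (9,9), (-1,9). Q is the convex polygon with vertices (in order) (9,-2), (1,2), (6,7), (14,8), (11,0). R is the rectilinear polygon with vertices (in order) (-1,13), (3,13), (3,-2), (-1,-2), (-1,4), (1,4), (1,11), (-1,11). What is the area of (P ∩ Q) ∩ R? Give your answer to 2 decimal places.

2.00

The region (P ∩ Q) ∩ R is the polygon with vertices (1,2), (3,4), (3,2).
By the shoelace formula its area is 2.00.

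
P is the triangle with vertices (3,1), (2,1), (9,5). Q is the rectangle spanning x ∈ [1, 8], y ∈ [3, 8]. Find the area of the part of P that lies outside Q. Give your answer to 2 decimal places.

|P| = 2, |P∩Q| = 0.4524.
|P ∖ Q| = |P| − |P∩Q| = 2 − 0.4524 = 1.55.

1.55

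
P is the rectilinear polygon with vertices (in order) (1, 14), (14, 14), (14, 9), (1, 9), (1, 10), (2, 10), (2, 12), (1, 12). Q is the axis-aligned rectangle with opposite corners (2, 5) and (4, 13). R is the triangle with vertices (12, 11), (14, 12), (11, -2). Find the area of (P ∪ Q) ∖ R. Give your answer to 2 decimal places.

|P ∪ Q| = 71.
|(P ∪ Q) ∩ R| = 4.1896.
|(P ∪ Q) ∖ R| = 71 − 4.1896 = 66.81.

66.81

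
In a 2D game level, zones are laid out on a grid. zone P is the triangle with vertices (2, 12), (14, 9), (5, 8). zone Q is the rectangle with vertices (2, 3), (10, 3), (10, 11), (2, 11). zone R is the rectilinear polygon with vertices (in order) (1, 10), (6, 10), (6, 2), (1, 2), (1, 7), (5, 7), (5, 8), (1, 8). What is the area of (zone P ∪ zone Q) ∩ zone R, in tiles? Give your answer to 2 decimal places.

25.00

The region (zone P ∪ zone Q) ∩ zone R is the polygon with vertices (2,3), (2,7), (5,7), (5,8), (2,8), (2,10), (6,10), (6,3).
By the shoelace formula its area is 25.00.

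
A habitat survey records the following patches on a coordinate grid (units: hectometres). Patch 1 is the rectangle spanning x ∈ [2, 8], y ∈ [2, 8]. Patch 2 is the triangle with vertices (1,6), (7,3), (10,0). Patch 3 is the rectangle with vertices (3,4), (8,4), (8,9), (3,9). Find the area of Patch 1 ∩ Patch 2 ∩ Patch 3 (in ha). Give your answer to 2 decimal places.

0.67

The intersection is the polygon with vertices (5,4), (4,4), (3,4.667), (3,5).
By the shoelace formula its area is 0.67.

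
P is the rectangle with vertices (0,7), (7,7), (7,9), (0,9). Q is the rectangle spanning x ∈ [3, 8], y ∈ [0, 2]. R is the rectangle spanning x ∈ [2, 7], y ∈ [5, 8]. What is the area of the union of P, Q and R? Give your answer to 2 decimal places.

34.00

By inclusion–exclusion:
Individual areas: |P| = 14, |Q| = 10, |R| = 15.
|P∩Q| = 0 (no overlap).
|P∩R|: x∈[2,7], y∈[7,8] → 5·1 = 5.
|Q∩R| = 0 (no overlap).
|P∩Q∩R| = 0.
|P ∪ Q ∪ R| = 39 − 5 + 0 = 34.00.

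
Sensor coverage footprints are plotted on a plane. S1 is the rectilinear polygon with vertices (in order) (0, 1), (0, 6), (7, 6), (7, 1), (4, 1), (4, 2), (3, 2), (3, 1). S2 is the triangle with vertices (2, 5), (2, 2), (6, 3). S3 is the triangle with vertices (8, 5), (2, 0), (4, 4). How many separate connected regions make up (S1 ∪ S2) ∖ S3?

(S1 ∪ S2) ∖ S3 splits into 2 disjoint pieces (area 22.625, area 5.75).

2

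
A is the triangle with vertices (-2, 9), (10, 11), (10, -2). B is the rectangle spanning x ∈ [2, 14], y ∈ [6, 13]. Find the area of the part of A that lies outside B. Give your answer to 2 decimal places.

|A| = 78, |A∩B| = 34.6667.
|A ∖ B| = |A| − |A∩B| = 78 − 34.6667 = 43.33.

43.33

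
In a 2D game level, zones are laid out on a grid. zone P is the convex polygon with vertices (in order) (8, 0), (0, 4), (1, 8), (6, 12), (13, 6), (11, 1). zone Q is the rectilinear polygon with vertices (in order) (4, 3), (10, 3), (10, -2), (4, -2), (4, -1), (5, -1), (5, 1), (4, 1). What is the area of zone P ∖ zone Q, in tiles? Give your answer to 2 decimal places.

|zone P| = 94.5, |zone P∩zone Q| = 13.3333.
|zone P ∖ zone Q| = |zone P| − |zone P∩zone Q| = 94.5 − 13.3333 = 81.17.

81.17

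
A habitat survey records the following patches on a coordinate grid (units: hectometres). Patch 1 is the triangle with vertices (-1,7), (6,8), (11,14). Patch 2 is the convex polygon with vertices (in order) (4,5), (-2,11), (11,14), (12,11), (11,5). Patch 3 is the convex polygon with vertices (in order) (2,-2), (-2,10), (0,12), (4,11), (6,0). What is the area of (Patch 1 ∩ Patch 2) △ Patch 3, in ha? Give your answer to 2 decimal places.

73.86

|Patch 1 ∩ Patch 2| = 17.4046.
|(Patch 1 ∩ Patch 2) ∩ Patch 3| = 5.2707.
|(Patch 1 ∩ Patch 2) △ Patch 3| = 17.4046 + 67 − 10.5414 = 73.86.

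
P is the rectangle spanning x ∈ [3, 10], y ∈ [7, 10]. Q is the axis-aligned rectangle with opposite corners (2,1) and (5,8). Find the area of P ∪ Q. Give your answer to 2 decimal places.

40.00

By inclusion–exclusion:
Individual areas: |P| = 21, |Q| = 21.
|P∩Q|: x∈[3,5], y∈[7,8] → 2·1 = 2.
|P ∪ Q| = 42 − 2 = 40.00.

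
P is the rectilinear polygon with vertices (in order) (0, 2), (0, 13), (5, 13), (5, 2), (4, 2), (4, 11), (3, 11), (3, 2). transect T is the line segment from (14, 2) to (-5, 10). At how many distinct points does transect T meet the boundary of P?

The segment meets the boundary at (0,7.895), (3,6.632), (4,6.211), (5,5.789).

4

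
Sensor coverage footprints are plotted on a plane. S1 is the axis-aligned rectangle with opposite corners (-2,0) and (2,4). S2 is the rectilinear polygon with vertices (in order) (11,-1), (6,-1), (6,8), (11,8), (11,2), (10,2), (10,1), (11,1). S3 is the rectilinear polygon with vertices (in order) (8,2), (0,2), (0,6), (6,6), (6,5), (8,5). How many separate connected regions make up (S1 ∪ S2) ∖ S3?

2

(S1 ∪ S2) ∖ S3 splits into 2 disjoint pieces (area 12, area 38).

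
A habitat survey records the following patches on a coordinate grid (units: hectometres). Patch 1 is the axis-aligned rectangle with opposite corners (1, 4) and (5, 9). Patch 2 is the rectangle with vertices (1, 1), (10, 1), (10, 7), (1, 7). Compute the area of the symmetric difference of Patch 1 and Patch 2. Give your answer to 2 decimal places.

50.00

|Patch 1∩Patch 2|: x∈[1,5], y∈[4,7] → 4·3 = 12.
|Patch 1 △ Patch 2| = |Patch 1| + |Patch 2| − 2·|Patch 1∩Patch 2| = 20 + 54 − 24 = 50.00.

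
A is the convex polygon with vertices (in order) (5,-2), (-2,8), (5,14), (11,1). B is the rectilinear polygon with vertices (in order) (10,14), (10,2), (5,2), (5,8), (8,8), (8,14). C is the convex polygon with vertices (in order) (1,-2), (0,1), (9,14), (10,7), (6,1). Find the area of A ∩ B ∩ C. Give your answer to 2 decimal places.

18.28

The intersection is the polygon with vertices (5,2), (5,8), (7.769,8), (8.954,5.432), (6.667,2).
By the shoelace formula its area is 18.28.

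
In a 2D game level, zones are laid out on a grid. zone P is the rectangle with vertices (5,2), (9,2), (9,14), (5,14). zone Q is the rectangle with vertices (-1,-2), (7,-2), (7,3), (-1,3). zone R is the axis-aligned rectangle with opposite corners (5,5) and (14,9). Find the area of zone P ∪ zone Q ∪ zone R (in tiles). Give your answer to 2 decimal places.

By inclusion–exclusion:
Individual areas: |zone P| = 48, |zone Q| = 40, |zone R| = 36.
|zone P∩zone Q|: x∈[5,7], y∈[2,3] → 2·1 = 2.
|zone P∩zone R|: x∈[5,9], y∈[5,9] → 4·4 = 16.
|zone Q∩zone R| = 0 (no overlap).
|zone P∩zone Q∩zone R| = 0.
|zone P ∪ zone Q ∪ zone R| = 124 − 18 + 0 = 106.00.

106.00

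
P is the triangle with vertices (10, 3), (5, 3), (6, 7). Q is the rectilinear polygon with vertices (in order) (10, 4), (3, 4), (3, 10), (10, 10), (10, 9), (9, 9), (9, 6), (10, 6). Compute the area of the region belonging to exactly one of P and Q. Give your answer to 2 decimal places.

|P| = 10, |Q| = 39, |P∩Q| = 5.625.
|P △ Q| = |P| + |Q| − 2·|P∩Q| = 10 + 39 − 11.25 = 37.75.

37.75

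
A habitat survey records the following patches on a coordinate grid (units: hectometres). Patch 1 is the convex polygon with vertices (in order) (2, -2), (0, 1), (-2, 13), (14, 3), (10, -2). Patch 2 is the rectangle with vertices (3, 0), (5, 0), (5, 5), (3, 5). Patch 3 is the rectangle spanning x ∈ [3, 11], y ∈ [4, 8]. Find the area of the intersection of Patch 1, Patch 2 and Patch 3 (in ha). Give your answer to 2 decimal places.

2.00

The intersection is the polygon with vertices (3,5), (5,5), (5,4), (3,4).
By the shoelace formula its area is 2.00.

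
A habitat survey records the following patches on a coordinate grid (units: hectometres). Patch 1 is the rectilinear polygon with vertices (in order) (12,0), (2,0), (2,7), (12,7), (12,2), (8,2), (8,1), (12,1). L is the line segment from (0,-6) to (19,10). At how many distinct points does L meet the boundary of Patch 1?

4

The segment meets the boundary at (12,4.105), (8.312,1), (7.125,0), (9.5,2).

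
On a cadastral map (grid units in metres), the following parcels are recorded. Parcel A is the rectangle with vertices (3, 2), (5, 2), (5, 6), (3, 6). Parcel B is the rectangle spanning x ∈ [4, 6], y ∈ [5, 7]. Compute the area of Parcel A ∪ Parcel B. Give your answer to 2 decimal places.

By inclusion–exclusion:
Individual areas: |Parcel A| = 8, |Parcel B| = 4.
|Parcel A∩Parcel B|: x∈[4,5], y∈[5,6] → 1·1 = 1.
|Parcel A ∪ Parcel B| = 12 − 1 = 11.00.

11.00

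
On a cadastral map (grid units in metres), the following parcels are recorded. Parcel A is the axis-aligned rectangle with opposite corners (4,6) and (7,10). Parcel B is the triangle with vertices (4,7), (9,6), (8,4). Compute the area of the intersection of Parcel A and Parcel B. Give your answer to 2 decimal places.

1.43

The intersection is the polygon with vertices (7,6), (5.333,6), (4,7), (7,6.4).
By the shoelace formula its area is 1.43.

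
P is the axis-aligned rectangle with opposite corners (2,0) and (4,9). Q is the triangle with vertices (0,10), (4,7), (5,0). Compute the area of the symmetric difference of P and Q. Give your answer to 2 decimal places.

15.50

|P| = 18, |Q| = 12.5, |P∩Q| = 7.5.
|P △ Q| = |P| + |Q| − 2·|P∩Q| = 18 + 12.5 − 15 = 15.50.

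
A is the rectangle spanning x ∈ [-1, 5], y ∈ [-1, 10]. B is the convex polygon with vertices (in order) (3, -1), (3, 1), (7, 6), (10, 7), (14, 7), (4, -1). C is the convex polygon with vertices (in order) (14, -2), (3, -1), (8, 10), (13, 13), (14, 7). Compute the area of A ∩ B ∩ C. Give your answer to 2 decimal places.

4.00

The intersection is the polygon with vertices (4,-1), (3,-1), (5,3.4), (5,-0.2).
By the shoelace formula its area is 4.00.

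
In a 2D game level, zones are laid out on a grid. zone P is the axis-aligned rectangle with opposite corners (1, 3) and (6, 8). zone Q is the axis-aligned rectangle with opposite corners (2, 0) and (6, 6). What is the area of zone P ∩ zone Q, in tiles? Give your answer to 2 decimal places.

12.00

|zone P∩zone Q|: x∈[2,6], y∈[3,6] → 4·3 = 12.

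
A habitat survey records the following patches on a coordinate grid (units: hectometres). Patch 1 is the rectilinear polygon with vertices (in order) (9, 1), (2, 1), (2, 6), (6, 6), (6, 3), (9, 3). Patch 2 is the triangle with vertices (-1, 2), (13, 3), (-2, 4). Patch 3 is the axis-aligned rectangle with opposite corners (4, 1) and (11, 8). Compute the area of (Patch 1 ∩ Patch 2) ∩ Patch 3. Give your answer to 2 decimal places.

The region (Patch 1 ∩ Patch 2) ∩ Patch 3 is the polygon with vertices (6,3.467), (6,3), (9,3), (9,2.714), (4,2.357), (4,3.6).
By the shoelace formula its area is 3.39.

3.39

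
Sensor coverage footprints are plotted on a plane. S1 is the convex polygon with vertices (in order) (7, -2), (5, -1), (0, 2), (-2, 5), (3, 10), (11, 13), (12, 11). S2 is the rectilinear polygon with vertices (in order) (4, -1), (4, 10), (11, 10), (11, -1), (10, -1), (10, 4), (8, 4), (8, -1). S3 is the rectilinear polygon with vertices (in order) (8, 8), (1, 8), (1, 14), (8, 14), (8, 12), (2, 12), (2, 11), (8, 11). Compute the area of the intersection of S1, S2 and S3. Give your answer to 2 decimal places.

The intersection is the polygon with vertices (4,10), (8,10), (8,8), (4,8).
By the shoelace formula its area is 8.00.

8.00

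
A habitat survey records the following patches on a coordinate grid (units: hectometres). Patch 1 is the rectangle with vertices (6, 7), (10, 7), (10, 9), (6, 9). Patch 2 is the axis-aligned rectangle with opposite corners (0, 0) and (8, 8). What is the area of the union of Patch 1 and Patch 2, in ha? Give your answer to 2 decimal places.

By inclusion–exclusion:
Individual areas: |Patch 1| = 8, |Patch 2| = 64.
|Patch 1∩Patch 2|: x∈[6,8], y∈[7,8] → 2·1 = 2.
|Patch 1 ∪ Patch 2| = 72 − 2 = 70.00.

70.00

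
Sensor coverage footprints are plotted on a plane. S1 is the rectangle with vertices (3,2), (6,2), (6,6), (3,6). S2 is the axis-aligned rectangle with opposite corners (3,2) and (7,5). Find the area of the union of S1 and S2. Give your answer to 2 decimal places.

15.00

By inclusion–exclusion:
Individual areas: |S1| = 12, |S2| = 12.
|S1∩S2|: x∈[3,6], y∈[2,5] → 3·3 = 9.
|S1 ∪ S2| = 24 − 9 = 15.00.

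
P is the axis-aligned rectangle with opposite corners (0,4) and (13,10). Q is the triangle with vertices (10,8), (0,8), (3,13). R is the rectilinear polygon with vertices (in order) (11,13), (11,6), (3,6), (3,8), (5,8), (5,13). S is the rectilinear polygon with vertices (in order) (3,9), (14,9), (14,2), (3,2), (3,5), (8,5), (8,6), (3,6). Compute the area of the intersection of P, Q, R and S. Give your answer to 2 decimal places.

4.30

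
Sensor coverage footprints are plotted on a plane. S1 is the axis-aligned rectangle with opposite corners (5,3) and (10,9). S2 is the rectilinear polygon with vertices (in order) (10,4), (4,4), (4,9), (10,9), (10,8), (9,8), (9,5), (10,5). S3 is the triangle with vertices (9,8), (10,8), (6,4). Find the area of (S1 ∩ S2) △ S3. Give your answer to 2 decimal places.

|S1 ∩ S2| = 22.
|(S1 ∩ S2) ∩ S3| = 1.5.
|(S1 ∩ S2) △ S3| = 22 + 2 − 3 = 21.00.

21.00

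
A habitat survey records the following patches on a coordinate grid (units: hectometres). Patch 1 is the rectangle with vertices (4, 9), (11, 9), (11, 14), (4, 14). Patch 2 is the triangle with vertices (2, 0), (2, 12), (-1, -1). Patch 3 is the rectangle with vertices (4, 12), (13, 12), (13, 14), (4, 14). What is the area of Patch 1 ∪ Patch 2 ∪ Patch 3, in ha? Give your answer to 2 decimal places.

By inclusion–exclusion:
Individual areas: |Patch 1| = 35, |Patch 2| = 18, |Patch 3| = 18.
|Patch 1∩Patch 2| = 0.
|Patch 1∩Patch 3|: x∈[4,11], y∈[12,14] → 7·2 = 14.
|Patch 2∩Patch 3| = 0.
|Patch 1∩Patch 2∩Patch 3| = 0.
|Patch 1 ∪ Patch 2 ∪ Patch 3| = 71 − 14 + 0 = 57.00.

57.00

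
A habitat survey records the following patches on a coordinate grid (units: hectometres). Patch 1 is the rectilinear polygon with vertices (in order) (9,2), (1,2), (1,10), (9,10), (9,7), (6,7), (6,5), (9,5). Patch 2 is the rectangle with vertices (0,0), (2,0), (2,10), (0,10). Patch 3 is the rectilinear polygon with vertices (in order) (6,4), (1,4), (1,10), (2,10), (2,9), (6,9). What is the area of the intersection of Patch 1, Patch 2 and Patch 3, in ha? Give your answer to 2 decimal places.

The intersection is the polygon with vertices (1,10), (2,10), (2,9), (2,4), (1,4).
By the shoelace formula its area is 6.00.

6.00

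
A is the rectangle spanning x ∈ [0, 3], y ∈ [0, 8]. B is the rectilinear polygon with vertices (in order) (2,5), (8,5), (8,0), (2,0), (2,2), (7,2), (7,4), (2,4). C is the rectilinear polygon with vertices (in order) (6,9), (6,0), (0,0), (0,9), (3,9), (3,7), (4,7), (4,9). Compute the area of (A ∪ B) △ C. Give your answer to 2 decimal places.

|A ∪ B| = 41.
|(A ∪ B) ∩ C| = 33.
|(A ∪ B) △ C| = 41 + 52 − 66 = 27.00.

27.00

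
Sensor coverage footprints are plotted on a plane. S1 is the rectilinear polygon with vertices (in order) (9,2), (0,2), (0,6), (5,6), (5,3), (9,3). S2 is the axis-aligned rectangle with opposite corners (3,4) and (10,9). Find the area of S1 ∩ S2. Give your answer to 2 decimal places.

4.00

The intersection is the polygon with vertices (5,6), (5,4), (3,4), (3,6).
By the shoelace formula its area is 4.00.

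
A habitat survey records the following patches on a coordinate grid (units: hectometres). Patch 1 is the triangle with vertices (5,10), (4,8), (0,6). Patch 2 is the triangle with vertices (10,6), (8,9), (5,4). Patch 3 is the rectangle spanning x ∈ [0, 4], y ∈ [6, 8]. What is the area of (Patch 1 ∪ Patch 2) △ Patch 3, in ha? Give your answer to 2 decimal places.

17.50

|Patch 1 ∪ Patch 2| = 12.5.
|(Patch 1 ∪ Patch 2) ∩ Patch 3| = 1.5.
|(Patch 1 ∪ Patch 2) △ Patch 3| = 12.5 + 8 − 3 = 17.50.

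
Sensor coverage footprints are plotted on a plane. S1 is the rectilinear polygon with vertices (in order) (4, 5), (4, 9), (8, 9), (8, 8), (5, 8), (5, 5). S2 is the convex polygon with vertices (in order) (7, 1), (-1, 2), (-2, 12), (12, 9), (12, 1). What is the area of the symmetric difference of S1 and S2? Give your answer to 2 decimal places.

116.00

|S1| = 7, |S2| = 123, |S1∩S2| = 7.
|S1 △ S2| = |S1| + |S2| − 2·|S1∩S2| = 7 + 123 − 14 = 116.00.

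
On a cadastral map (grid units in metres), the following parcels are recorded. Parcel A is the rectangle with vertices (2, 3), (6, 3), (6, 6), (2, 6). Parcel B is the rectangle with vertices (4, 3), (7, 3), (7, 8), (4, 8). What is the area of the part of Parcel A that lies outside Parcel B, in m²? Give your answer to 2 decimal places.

6.00

|Parcel A∩Parcel B|: x∈[4,6], y∈[3,6] → 2·3 = 6.
|Parcel A| = 12.
|Parcel A ∖ Parcel B| = |Parcel A| − |Parcel A∩Parcel B| = 12 − 6 = 6.00.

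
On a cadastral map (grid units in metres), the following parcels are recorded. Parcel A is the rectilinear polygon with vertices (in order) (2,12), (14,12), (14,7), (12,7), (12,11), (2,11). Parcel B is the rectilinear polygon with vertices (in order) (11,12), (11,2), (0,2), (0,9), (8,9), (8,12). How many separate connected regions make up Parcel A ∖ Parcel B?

2

Parcel A ∖ Parcel B splits into 2 disjoint pieces (area 6, area 11).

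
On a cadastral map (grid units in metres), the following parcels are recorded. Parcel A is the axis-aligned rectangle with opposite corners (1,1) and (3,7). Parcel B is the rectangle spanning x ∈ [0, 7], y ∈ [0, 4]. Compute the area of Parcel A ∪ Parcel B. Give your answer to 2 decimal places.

By inclusion–exclusion:
Individual areas: |Parcel A| = 12, |Parcel B| = 28.
|Parcel A∩Parcel B|: x∈[1,3], y∈[1,4] → 2·3 = 6.
|Parcel A ∪ Parcel B| = 40 − 6 = 34.00.

34.00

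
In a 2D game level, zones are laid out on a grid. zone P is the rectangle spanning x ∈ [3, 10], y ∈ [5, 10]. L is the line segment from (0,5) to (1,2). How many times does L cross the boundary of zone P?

0

The segment lies entirely outside zone P and never meets its boundary.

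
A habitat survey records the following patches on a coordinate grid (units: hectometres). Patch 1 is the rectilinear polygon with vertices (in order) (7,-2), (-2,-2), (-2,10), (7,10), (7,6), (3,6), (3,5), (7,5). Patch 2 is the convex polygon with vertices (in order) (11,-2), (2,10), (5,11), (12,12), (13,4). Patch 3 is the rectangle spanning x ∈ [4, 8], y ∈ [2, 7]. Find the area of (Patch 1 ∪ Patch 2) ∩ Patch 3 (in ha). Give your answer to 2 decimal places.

17.96

|Patch 1 ∪ Patch 2| = 170.9583.
|(Patch 1 ∪ Patch 2) ∩ Patch 3| = 17.96.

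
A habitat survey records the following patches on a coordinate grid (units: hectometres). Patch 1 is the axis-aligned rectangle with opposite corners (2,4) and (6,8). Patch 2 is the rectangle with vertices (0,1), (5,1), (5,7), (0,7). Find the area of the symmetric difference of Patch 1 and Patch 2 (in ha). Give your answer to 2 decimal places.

|Patch 1∩Patch 2|: x∈[2,5], y∈[4,7] → 3·3 = 9.
|Patch 1 △ Patch 2| = |Patch 1| + |Patch 2| − 2·|Patch 1∩Patch 2| = 16 + 30 − 18 = 28.00.

28.00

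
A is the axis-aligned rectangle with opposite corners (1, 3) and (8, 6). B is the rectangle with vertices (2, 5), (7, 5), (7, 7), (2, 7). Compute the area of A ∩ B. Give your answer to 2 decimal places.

5.00

|A∩B|: x∈[2,7], y∈[5,6] → 5·1 = 5.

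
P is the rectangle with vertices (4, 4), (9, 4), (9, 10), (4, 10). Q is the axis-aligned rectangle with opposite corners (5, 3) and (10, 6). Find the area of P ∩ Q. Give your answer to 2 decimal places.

8.00

|P∩Q|: x∈[5,9], y∈[4,6] → 4·2 = 8.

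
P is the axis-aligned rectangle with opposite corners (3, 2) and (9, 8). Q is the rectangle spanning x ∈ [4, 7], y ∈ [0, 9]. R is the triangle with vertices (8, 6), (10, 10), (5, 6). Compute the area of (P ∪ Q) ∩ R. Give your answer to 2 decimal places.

4.50

The region (P ∪ Q) ∩ R is the polygon with vertices (9,8), (8,6), (5,6), (7.5,8).
By the shoelace formula its area is 4.50.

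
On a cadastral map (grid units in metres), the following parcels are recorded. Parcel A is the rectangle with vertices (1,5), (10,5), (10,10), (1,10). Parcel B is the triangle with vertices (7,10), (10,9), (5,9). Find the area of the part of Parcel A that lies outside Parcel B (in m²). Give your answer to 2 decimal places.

42.50

|Parcel A| = 45, |Parcel A∩Parcel B| = 2.5.
|Parcel A ∖ Parcel B| = |Parcel A| − |Parcel A∩Parcel B| = 45 − 2.5 = 42.50.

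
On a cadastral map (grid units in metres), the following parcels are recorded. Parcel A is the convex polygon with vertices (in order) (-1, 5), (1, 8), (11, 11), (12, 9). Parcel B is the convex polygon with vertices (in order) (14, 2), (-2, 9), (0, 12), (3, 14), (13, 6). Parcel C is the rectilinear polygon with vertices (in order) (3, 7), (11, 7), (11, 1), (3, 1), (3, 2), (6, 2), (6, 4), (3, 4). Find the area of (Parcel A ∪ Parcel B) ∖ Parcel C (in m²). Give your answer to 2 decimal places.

71.38

|Parcel A ∪ Parcel B| = 87.1101.
|(Parcel A ∪ Parcel B) ∩ Parcel C| = 15.7271.
|(Parcel A ∪ Parcel B) ∖ Parcel C| = 87.1101 − 15.7271 = 71.38.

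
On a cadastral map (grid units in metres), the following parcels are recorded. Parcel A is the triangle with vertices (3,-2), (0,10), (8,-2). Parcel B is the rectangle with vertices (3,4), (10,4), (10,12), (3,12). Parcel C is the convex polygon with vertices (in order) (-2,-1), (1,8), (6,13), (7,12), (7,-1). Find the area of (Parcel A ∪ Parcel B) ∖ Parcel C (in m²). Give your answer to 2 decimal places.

31.89

|Parcel A ∪ Parcel B| = 85.25.
|(Parcel A ∪ Parcel B) ∩ Parcel C| = 53.3607.
|(Parcel A ∪ Parcel B) ∖ Parcel C| = 85.25 − 53.3607 = 31.89.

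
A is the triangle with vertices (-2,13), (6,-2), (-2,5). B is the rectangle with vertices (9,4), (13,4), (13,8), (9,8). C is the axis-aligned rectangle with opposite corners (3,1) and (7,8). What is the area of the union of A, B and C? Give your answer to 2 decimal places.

74.16

By inclusion–exclusion:
Individual areas: |A| = 32, |B| = 16, |C| = 28.
|A∩B| = 0.
|A∩C| = 1.8375.
|B∩C| = 0 (no overlap).
|A∩B∩C| = 0.
|A ∪ B ∪ C| = 76 − 1.8375 + 0 = 74.16.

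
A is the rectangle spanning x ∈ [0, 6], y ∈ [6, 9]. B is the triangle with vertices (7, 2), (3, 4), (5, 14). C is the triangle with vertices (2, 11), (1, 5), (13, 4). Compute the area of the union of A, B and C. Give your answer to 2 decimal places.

51.27

By inclusion–exclusion:
Individual areas: |A| = 18, |B| = 22, |C| = 36.5.
|A∩B| = 6.8167.
|A∩C| = 13.5162.
|B∩C| = 11.5454.
|A∩B∩C| = 6.647.
|A ∪ B ∪ C| = 76.5 − 31.8783 + 6.647 = 51.27.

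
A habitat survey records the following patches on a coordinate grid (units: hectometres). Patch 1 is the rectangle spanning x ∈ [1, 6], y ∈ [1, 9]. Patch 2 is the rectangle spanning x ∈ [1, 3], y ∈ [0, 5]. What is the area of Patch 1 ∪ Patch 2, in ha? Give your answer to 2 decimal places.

42.00

By inclusion–exclusion:
Individual areas: |Patch 1| = 40, |Patch 2| = 10.
|Patch 1∩Patch 2|: x∈[1,3], y∈[1,5] → 2·4 = 8.
|Patch 1 ∪ Patch 2| = 50 − 8 = 42.00.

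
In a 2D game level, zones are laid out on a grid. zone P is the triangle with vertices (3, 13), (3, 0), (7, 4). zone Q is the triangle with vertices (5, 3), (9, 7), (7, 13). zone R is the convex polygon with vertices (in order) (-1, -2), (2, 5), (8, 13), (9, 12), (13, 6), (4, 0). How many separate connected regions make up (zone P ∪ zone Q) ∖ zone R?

(zone P ∪ zone Q) ∖ zone R splits into 2 disjoint pieces (area 6.2016, area 0.4476).

2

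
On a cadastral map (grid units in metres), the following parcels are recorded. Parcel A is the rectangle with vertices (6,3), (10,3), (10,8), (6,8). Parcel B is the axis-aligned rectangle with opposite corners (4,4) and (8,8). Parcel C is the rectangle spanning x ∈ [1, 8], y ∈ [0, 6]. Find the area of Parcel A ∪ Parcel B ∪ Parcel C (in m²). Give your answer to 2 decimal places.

By inclusion–exclusion:
Individual areas: |Parcel A| = 20, |Parcel B| = 16, |Parcel C| = 42.
|Parcel A∩Parcel B|: x∈[6,8], y∈[4,8] → 2·4 = 8.
|Parcel A∩Parcel C|: x∈[6,8], y∈[3,6] → 2·3 = 6.
|Parcel B∩Parcel C|: x∈[4,8], y∈[4,6] → 4·2 = 8.
|Parcel A∩Parcel B∩Parcel C| = 4.
|Parcel A ∪ Parcel B ∪ Parcel C| = 78 − 22 + 4 = 60.00.

60.00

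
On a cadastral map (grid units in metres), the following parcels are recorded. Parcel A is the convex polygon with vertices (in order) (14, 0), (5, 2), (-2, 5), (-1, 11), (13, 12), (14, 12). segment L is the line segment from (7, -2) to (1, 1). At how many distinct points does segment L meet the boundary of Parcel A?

The segment lies entirely outside Parcel A and never meets its boundary.

0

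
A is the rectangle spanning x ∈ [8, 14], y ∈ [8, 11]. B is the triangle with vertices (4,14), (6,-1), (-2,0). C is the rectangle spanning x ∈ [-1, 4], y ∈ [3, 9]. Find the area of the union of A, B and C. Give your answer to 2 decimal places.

86.43

By inclusion–exclusion:
Individual areas: |A| = 18, |B| = 59, |C| = 30.
|A∩B| = 0.
|A∩C| = 0 (no overlap).
|B∩C| = 20.5714.
|A∩B∩C| = 0.
|A ∪ B ∪ C| = 107 − 20.5714 + 0 = 86.43.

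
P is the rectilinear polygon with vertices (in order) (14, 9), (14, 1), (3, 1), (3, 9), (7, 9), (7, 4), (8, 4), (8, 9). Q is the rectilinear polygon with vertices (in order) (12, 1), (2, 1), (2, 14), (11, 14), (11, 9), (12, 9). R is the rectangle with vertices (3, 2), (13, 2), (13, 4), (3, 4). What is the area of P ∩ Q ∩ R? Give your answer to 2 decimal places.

18.00

The intersection is the polygon with vertices (3,4), (7,4), (8,4), (12,4), (12,2), (3,2).
By the shoelace formula its area is 18.00.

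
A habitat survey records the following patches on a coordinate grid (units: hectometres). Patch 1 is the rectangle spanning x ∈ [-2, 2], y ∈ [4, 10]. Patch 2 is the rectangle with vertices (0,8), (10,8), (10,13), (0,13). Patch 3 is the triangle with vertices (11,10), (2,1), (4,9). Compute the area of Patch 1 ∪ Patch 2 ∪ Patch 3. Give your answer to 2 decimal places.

By inclusion–exclusion:
Individual areas: |Patch 1| = 24, |Patch 2| = 50, |Patch 3| = 27.
|Patch 1∩Patch 2|: x∈[0,2], y∈[8,10] → 2·2 = 4.
|Patch 1∩Patch 3| = 0.
|Patch 2∩Patch 3| = 8.1964.
|Patch 1∩Patch 2∩Patch 3| = 0.
|Patch 1 ∪ Patch 2 ∪ Patch 3| = 101 − 12.1964 + 0 = 88.80.

88.80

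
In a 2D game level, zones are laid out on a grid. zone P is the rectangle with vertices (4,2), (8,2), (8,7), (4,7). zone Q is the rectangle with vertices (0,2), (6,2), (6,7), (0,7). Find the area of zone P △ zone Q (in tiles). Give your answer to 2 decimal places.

|zone P∩zone Q|: x∈[4,6], y∈[2,7] → 2·5 = 10.
|zone P △ zone Q| = |zone P| + |zone Q| − 2·|zone P∩zone Q| = 20 + 30 − 20 = 30.00.

30.00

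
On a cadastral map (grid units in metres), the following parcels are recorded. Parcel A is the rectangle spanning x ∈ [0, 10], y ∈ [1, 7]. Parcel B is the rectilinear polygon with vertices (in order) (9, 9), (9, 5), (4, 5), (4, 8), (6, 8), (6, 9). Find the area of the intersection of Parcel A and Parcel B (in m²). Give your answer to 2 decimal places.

10.00

The intersection is the polygon with vertices (9,7), (9,5), (4,5), (4,7).
By the shoelace formula its area is 10.00.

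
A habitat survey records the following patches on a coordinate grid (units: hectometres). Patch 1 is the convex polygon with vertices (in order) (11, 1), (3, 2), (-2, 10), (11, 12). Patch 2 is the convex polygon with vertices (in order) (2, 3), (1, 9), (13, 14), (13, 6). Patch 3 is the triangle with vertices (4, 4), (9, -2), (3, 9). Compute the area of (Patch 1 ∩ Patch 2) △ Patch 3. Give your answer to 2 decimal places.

64.31

|Patch 1 ∩ Patch 2| = 64.0614.
|(Patch 1 ∩ Patch 2) ∩ Patch 3| = 4.6264.
|(Patch 1 ∩ Patch 2) △ Patch 3| = 64.0614 + 9.5 − 9.2528 = 64.31.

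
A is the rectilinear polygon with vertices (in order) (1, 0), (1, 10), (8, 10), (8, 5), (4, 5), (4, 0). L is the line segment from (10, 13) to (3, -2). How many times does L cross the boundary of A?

The segment meets the boundary at (3.933,0), (6.267,5), (4,0.143), (8,8.714).

4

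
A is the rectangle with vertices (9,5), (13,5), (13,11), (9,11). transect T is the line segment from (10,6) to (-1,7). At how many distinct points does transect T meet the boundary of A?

The segment meets the boundary at (9,6.091).

1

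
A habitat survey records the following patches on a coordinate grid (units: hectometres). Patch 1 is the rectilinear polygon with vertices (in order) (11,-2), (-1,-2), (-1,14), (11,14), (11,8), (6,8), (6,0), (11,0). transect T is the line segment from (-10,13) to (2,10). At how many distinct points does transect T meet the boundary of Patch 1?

The segment meets the boundary at (-1,10.75).

1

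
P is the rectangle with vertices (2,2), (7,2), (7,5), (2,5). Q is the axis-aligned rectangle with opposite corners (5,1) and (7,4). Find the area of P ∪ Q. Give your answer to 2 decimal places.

17.00

By inclusion–exclusion:
Individual areas: |P| = 15, |Q| = 6.
|P∩Q|: x∈[5,7], y∈[2,4] → 2·2 = 4.
|P ∪ Q| = 21 − 4 = 17.00.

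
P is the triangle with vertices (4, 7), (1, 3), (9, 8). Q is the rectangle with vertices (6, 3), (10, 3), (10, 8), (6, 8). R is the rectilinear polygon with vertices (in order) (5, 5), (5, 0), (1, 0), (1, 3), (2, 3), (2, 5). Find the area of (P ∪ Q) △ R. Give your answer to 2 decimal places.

41.90

|P ∪ Q| = 26.5875.
|(P ∪ Q) ∩ R| = 1.3458.
|(P ∪ Q) △ R| = 26.5875 + 18 − 2.6917 = 41.90.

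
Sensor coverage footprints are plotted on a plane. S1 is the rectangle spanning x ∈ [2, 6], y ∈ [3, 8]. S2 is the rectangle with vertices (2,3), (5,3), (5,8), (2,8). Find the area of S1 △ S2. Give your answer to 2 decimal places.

|S1∩S2|: x∈[2,5], y∈[3,8] → 3·5 = 15.
|S1 △ S2| = |S1| + |S2| − 2·|S1∩S2| = 20 + 15 − 30 = 5.00.

5.00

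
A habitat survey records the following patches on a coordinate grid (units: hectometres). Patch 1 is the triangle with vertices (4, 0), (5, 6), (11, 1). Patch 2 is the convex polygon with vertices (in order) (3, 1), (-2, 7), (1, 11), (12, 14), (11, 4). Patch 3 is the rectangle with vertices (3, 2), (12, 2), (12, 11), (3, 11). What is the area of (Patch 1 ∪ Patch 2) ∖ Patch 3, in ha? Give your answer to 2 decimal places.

55.59

|Patch 1 ∪ Patch 2| = 126.9203.
|(Patch 1 ∪ Patch 2) ∩ Patch 3| = 71.3259.
|(Patch 1 ∪ Patch 2) ∖ Patch 3| = 126.9203 − 71.3259 = 55.59.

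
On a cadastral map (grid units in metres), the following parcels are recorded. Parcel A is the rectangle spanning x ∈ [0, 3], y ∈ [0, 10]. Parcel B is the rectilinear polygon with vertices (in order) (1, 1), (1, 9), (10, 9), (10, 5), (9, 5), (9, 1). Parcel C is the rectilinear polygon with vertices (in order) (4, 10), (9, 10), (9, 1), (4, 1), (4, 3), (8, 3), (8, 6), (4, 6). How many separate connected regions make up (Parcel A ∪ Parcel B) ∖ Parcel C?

2

(Parcel A ∪ Parcel B) ∖ Parcel C splits into 2 disjoint pieces (area 50, area 4).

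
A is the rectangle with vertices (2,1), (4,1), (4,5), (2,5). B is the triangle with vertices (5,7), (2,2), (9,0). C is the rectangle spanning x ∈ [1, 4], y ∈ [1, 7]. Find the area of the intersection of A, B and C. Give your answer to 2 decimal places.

The intersection is the polygon with vertices (4,1.429), (2,2), (3.8,5), (4,5).
By the shoelace formula its area is 3.87.

3.87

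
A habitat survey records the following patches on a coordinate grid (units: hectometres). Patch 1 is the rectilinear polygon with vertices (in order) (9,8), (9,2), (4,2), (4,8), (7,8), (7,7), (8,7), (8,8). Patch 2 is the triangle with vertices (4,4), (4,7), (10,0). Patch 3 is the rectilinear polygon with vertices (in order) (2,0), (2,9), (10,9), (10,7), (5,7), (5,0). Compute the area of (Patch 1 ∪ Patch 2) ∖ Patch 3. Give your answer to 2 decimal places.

21.29

|Patch 1 ∪ Patch 2| = 30.2857.
|(Patch 1 ∪ Patch 2) ∩ Patch 3| = 9.
|(Patch 1 ∪ Patch 2) ∖ Patch 3| = 30.2857 − 9 = 21.29.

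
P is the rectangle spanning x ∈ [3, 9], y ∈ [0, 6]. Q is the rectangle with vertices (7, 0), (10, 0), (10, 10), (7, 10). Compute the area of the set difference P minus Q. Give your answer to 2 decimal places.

24.00

|P∩Q|: x∈[7,9], y∈[0,6] → 2·6 = 12.
|P| = 36.
|P ∖ Q| = |P| − |P∩Q| = 36 − 12 = 24.00.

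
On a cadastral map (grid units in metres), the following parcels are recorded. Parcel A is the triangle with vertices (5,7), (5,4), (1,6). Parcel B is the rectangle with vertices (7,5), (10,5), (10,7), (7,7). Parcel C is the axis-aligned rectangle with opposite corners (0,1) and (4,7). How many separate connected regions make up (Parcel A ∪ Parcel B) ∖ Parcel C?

(Parcel A ∪ Parcel B) ∖ Parcel C splits into 2 disjoint pieces (area 2.625, area 6).

2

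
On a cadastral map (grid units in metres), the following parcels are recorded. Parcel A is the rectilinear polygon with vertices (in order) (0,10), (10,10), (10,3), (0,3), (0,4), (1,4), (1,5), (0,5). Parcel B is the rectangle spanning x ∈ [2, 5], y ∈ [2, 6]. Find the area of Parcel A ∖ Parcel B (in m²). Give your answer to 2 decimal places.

|Parcel A| = 69, |Parcel A∩Parcel B| = 9.
|Parcel A ∖ Parcel B| = |Parcel A| − |Parcel A∩Parcel B| = 69 − 9 = 60.00.

60.00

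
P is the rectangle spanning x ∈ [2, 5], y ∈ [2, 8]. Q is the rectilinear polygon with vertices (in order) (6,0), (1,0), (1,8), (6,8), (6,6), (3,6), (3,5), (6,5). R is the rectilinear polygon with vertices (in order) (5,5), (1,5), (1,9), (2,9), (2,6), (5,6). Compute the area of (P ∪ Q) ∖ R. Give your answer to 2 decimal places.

|P ∪ Q| = 39.
|(P ∪ Q) ∩ R| = 6.
|(P ∪ Q) ∖ R| = 39 − 6 = 33.00.

33.00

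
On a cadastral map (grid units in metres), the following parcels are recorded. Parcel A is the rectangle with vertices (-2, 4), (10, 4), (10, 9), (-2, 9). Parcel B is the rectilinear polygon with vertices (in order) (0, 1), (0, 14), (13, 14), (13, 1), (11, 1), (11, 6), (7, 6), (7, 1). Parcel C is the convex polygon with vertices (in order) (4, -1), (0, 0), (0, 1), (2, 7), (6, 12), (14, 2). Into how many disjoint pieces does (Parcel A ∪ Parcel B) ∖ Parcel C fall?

2

(Parcel A ∪ Parcel B) ∖ Parcel C splits into 2 disjoint pieces (area 92.6, area 0.8).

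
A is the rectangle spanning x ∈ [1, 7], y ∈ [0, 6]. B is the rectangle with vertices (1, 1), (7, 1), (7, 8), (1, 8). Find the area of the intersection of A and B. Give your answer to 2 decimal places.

30.00

|A∩B|: x∈[1,7], y∈[1,6] → 6·5 = 30.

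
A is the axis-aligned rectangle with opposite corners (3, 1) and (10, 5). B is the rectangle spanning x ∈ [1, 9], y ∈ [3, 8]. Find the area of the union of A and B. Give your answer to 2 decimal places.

56.00

By inclusion–exclusion:
Individual areas: |A| = 28, |B| = 40.
|A∩B|: x∈[3,9], y∈[3,5] → 6·2 = 12.
|A ∪ B| = 68 − 12 = 56.00.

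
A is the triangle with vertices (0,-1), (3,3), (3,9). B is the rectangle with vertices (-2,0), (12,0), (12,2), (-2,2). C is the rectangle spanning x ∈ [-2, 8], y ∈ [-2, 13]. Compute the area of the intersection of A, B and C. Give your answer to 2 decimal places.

The intersection is the polygon with vertices (0.3,0), (0.9,2), (2.25,2), (0.75,0).
By the shoelace formula its area is 1.80.

1.80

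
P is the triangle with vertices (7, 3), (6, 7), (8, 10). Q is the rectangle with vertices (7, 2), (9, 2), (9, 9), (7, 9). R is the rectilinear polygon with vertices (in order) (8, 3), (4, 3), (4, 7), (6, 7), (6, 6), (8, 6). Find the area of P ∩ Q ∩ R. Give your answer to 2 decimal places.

0.64

The intersection is the polygon with vertices (7,3), (7,6), (7.429,6).
By the shoelace formula its area is 0.64.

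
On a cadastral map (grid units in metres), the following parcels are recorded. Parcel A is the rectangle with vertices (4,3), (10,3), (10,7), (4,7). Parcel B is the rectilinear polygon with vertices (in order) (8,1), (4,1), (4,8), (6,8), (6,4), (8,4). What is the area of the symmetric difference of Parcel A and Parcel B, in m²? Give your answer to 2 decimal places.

24.00

|Parcel A| = 24, |Parcel B| = 20, |Parcel A∩Parcel B| = 10.
|Parcel A △ Parcel B| = |Parcel A| + |Parcel B| − 2·|Parcel A∩Parcel B| = 24 + 20 − 20 = 24.00.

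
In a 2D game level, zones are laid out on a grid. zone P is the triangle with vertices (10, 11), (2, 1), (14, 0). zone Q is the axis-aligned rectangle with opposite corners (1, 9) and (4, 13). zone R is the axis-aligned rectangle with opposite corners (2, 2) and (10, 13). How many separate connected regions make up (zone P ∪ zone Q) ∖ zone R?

(zone P ∪ zone Q) ∖ zone R splits into 2 disjoint pieces (area 31.6, area 4).

2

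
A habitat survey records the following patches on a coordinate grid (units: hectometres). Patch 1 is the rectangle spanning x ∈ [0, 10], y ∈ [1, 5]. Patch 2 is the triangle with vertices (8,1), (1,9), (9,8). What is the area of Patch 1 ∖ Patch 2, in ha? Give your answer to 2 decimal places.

|Patch 1| = 40, |Patch 1∩Patch 2| = 8.1429.
|Patch 1 ∖ Patch 2| = |Patch 1| − |Patch 1∩Patch 2| = 40 − 8.1429 = 31.86.

31.86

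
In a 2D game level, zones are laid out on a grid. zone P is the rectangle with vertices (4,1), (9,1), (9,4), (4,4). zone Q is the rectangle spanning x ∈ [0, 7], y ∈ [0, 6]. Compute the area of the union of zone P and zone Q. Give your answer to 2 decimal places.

48.00

By inclusion–exclusion:
Individual areas: |zone P| = 15, |zone Q| = 42.
|zone P∩zone Q|: x∈[4,7], y∈[1,4] → 3·3 = 9.
|zone P ∪ zone Q| = 57 − 9 = 48.00.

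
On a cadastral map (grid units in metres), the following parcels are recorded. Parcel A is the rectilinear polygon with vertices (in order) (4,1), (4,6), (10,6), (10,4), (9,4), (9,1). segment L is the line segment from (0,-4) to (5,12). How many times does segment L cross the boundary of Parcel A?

The segment lies entirely outside Parcel A and never meets its boundary.

0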